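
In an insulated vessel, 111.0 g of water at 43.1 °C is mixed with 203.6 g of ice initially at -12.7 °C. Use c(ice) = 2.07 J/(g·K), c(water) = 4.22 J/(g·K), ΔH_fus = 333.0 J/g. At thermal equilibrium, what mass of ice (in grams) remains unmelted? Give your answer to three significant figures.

Heat to warm all ice to 0 °C: 203.6×2.07×12.7 = 5352.4 J
Heat released by water cooling to 0 °C: 111.0×4.22×43.1 = 20189 J
20189 J < 5352.4 + 203.6×333.0 = 73151.2 J, so not all ice melts; final T = 0 °C.
Heat left for melting: 20189 − 5352.4 = 14836.6 J
Mass melted = 14836.6 / 333.0 = 44.55 g
Ice remaining = 203.6 − 44.55 = 159.05 g

m_ice remaining = 159 g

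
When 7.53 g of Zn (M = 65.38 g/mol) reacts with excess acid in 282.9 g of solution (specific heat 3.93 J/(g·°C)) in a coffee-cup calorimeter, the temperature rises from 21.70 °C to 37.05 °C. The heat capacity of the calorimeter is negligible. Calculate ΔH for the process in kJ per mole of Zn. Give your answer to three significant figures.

ΔH = -148 kJ/mol

|ΔT| = |37.05 − 21.70| = 15.35 °C
|q_surr| = (282.9 × 3.93) × 15.35 = 1111.797 × 15.35 = 17070 J
n(Zn) = 7.53 / 65.38 = 0.1152 mol
Temperature rose, so q_rxn = −|q_surr| = -17.07 kJ
ΔH = q_rxn / n = -148.2 kJ/mol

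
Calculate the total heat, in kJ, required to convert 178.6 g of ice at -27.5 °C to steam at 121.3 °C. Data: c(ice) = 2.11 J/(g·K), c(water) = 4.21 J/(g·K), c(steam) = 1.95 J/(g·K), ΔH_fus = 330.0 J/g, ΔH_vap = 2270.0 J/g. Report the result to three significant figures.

q = 557 kJ

q1 (heat ice -27.5→0.0 °C): 178.6 × 2.11 × 27.5 = 10363 J
q2 (melt at 0 °C): 178.6 × 330.0 = 58938 J
q3 (heat water 0.0→100.0 °C): 178.6 × 4.21 × 100.0 = 75191 J
q4 (vaporize at 100 °C): 178.6 × 2270.0 = 405422 J
q5 (heat steam 100.0→121.3 °C): 178.6 × 1.95 × 21.3 = 7418 J
Total: 10363 + 58938 + 75191 + 405422 + 7418 = 557332 J = 557 kJ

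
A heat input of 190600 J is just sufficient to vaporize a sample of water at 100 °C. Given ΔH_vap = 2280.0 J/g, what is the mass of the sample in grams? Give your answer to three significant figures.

m = q / ΔH_vap = 190600 J / 2280.0 J/g = 83.6 g

m = 83.6 g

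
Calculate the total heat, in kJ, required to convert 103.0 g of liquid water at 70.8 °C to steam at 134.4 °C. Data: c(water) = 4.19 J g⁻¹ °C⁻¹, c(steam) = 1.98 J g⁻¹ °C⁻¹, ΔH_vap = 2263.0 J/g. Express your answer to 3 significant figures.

q1 (heat water 70.8→100.0 °C): 103.0 × 4.19 × 29.2 = 12602 J
q2 (vaporize at 100 °C): 103.0 × 2263.0 = 233089 J
q3 (heat steam 100.0→134.4 °C): 103.0 × 1.98 × 34.4 = 7016 J
Total: 12602 + 233089 + 7016 = 252707 J = 253 kJ

q = 253 kJ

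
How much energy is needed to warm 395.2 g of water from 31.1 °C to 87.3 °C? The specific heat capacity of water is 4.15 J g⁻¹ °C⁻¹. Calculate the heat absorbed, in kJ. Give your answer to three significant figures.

q = m c ΔT = 395.2 × 4.15 × (87.3 − 31.1)
q = 395.2 × 4.15 × 56.2 = 92170 J = 92.2 kJ

q = 92.2 kJ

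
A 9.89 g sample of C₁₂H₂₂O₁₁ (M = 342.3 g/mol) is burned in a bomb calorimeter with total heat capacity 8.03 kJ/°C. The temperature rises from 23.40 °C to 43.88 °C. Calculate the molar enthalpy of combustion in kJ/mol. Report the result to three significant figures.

ΔH = -5690 kJ/mol

ΔT = 43.88 − 23.40 = 20.48 °C
q_cal = C_cal × ΔT = 8.03 × 20.48 = 164.4544 kJ
n = 9.89 / 342.3 = 0.02889 mol
q_rxn = −q_cal = -164.4544 kJ
ΔH = -164.4544 / 0.02889 = -5692 kJ/mol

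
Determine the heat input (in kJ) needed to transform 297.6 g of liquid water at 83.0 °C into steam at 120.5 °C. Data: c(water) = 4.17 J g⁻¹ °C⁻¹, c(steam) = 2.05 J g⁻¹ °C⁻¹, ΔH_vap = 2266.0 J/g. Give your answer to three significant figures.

q = 708 kJ

q1 (heat water 83.0→100.0 °C): 297.6 × 4.17 × 17.0 = 21097 J
q2 (vaporize at 100 °C): 297.6 × 2266.0 = 674362 J
q3 (heat steam 100.0→120.5 °C): 297.6 × 2.05 × 20.5 = 12507 J
Total: 21097 + 674362 + 12507 = 707966 J = 708 kJ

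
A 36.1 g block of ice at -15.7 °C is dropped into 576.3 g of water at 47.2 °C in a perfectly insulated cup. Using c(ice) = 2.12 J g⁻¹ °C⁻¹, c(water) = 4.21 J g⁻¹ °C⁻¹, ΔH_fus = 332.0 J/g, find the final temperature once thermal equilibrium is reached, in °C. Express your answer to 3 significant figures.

T_f = 39.3 °C

Heat to bring ice to 0 °C and melt it: q₁ = 36.1×2.12×15.7 + 36.1×332.0 = 13187 J
Heat the water can supply cooling to 0 °C: 576.3×4.21×47.2 = 114518 J > q₁, so all ice melts.
Energy balance: 576.3×4.21×(47.2 − T) = 13187 + 36.1×4.21×(T − 0)
2426.223(47.2 − T) = 13187 + 151.981 T
114518 − 13187 = 2578.204 T
T = 101331 / 2578.204 = 39.30 °C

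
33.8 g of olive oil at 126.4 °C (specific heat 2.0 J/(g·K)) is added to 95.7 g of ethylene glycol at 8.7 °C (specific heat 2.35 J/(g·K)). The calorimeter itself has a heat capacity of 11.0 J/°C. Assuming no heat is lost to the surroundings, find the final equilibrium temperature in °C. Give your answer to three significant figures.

Heat lost by olive oil = heat gained by ethylene glycol + calorimeter.
(33.8)(2.0)(126.4 − T) = [(95.7)(2.35) + 11.0](T − 8.7)
67.6 (126.4 − T) = 235.895 (T − 8.7)
8544.6 − 67.6 T = 235.895 T − 2052.3
10596.9 = 303.495 T
T = 34.92 °C

T_f = 34.9 °C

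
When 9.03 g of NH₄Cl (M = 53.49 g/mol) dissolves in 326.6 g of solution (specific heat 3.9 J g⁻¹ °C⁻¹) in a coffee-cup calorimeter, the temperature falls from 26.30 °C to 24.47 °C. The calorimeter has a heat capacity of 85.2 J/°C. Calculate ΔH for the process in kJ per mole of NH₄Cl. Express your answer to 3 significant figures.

|ΔT| = |24.47 − 26.30| = 1.83 °C
|q_surr| = (326.6 × 3.9 + 85.2) × 1.83 = 1358.94 × 1.83 = 2487 J
n(NH₄Cl) = 9.03 / 53.49 = 0.1688 mol
Temperature fell, so q_rxn = +|q_surr| = 2.487 kJ
ΔH = q_rxn / n = 14.73 kJ/mol

ΔH = 14.7 kJ/mol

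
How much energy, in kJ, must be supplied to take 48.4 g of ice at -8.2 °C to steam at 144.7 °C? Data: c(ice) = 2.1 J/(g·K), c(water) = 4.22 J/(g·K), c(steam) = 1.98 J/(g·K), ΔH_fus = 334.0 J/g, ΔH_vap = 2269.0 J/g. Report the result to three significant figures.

q = 152 kJ

q1 (heat ice -8.2→0.0 °C): 48.4 × 2.1 × 8.2 = 833 J
q2 (melt at 0 °C): 48.4 × 334.0 = 16166 J
q3 (heat water 0.0→100.0 °C): 48.4 × 4.22 × 100.0 = 20425 J
q4 (vaporize at 100 °C): 48.4 × 2269.0 = 109820 J
q5 (heat steam 100.0→144.7 °C): 48.4 × 1.98 × 44.7 = 4284 J
Total: 833 + 16166 + 20425 + 109820 + 4284 = 151528 J = 152 kJ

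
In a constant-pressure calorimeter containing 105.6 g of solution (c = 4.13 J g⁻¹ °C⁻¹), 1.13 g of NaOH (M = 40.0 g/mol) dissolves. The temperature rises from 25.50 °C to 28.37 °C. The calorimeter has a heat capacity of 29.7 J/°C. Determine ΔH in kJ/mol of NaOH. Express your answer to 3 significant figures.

ΔH = -47.3 kJ/mol

|ΔT| = |28.37 − 25.50| = 2.87 °C
|q_surr| = (105.6 × 4.13 + 29.7) × 2.87 = 465.828 × 2.87 = 1337 J
n(NaOH) = 1.13 / 40.0 = 0.02825 mol
Temperature rose, so q_rxn = −|q_surr| = -1.337 kJ
ΔH = q_rxn / n = -47.33 kJ/mol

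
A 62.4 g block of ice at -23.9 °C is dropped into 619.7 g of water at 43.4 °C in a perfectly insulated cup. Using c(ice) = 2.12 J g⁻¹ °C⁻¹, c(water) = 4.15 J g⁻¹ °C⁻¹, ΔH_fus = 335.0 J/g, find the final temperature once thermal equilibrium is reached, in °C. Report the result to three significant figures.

Heat to bring ice to 0 °C and melt it: q₁ = 62.4×2.12×23.9 + 62.4×335.0 = 24066 J
Heat the water can supply cooling to 0 °C: 619.7×4.15×43.4 = 111614 J > q₁, so all ice melts.
Energy balance: 619.7×4.15×(43.4 − T) = 24066 + 62.4×4.15×(T − 0)
2571.755(43.4 − T) = 24066 + 258.96 T
111614 − 24066 = 2830.715 T
T = 87548 / 2830.715 = 30.93 °C

T_f = 30.9 °C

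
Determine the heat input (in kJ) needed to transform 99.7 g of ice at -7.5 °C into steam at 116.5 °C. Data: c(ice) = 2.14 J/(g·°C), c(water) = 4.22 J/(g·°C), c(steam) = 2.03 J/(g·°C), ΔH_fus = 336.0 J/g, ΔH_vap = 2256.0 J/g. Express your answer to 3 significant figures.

q = 305 kJ

q1 (heat ice -7.5→0.0 °C): 99.7 × 2.14 × 7.5 = 1600 J
q2 (melt at 0 °C): 99.7 × 336.0 = 33499 J
q3 (heat water 0.0→100.0 °C): 99.7 × 4.22 × 100.0 = 42073 J
q4 (vaporize at 100 °C): 99.7 × 2256.0 = 224923 J
q5 (heat steam 100.0→116.5 °C): 99.7 × 2.03 × 16.5 = 3339 J
Total: 1600 + 33499 + 42073 + 224923 + 3339 = 305434 J = 305 kJ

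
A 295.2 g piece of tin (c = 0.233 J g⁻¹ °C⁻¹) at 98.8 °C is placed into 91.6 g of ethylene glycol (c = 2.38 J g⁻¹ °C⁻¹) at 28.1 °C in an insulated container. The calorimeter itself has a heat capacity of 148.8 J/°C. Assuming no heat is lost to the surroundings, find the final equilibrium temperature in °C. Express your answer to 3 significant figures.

Heat lost by tin = heat gained by ethylene glycol + calorimeter.
(295.2)(0.233)(98.8 − T) = [(91.6)(2.38) + 148.8](T − 28.1)
68.7816 (98.8 − T) = 366.808 (T − 28.1)
6795.6 − 68.7816 T = 366.808 T − 10307
17102.6 = 435.5896 T
T = 39.26 °C

T_f = 39.3 °C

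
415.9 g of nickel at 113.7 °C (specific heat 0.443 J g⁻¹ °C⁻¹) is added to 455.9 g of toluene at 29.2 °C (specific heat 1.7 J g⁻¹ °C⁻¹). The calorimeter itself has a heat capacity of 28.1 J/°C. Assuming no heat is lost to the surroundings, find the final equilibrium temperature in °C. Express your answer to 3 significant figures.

Heat lost by nickel = heat gained by toluene + calorimeter.
(415.9)(0.443)(113.7 − T) = [(455.9)(1.7) + 28.1](T − 29.2)
184.2437 (113.7 − T) = 803.13 (T − 29.2)
20949 − 184.2437 T = 803.13 T − 23451
44400 = 987.3737 T
T = 44.97 °C

T_f = 45.0 °C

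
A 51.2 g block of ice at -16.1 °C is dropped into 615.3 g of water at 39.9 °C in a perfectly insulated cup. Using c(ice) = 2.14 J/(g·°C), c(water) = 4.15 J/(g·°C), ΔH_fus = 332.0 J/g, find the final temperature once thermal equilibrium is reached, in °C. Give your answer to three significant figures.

Heat to bring ice to 0 °C and melt it: q₁ = 51.2×2.14×16.1 + 51.2×332.0 = 18762 J
Heat the water can supply cooling to 0 °C: 615.3×4.15×39.9 = 101884 J > q₁, so all ice melts.
Energy balance: 615.3×4.15×(39.9 − T) = 18762 + 51.2×4.15×(T − 0)
2553.495(39.9 − T) = 18762 + 212.48 T
101884 − 18762 = 2765.975 T
T = 83122 / 2765.975 = 30.05 °C

T_f = 30.1 °C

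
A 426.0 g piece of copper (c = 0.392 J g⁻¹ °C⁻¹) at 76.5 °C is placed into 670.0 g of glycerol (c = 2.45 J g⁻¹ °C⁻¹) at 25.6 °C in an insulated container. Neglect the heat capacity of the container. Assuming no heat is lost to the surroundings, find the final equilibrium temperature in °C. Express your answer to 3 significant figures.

Heat lost by copper = heat gained by glycerol.
(426.0)(0.392)(76.5 − T) = (670.0)(2.45)(T − 25.6)
166.992 (76.5 − T) = 1641.5 (T − 25.6)
12775 − 166.992 T = 1641.5 T − 42022
54797 = 1808.492 T
T = 30.30 °C

T_f = 30.3 °C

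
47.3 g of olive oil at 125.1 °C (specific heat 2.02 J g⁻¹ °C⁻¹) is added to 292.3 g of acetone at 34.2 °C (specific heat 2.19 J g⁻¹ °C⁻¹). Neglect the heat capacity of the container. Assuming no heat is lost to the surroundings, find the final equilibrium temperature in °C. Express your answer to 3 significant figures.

T_f = 46.0 °C

Heat lost by olive oil = heat gained by acetone.
(47.3)(2.02)(125.1 − T) = (292.3)(2.19)(T − 34.2)
95.546 (125.1 − T) = 640.137 (T − 34.2)
11953 − 95.546 T = 640.137 T − 21893
33846 = 735.683 T
T = 46.01 °C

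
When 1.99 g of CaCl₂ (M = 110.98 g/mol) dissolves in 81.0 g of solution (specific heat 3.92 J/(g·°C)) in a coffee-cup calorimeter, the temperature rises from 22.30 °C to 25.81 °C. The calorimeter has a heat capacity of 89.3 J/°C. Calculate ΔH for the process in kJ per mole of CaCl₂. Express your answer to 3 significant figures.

|ΔT| = |25.81 − 22.30| = 3.51 °C
|q_surr| = (81.0 × 3.92 + 89.3) × 3.51 = 406.82 × 3.51 = 1428 J
n(CaCl₂) = 1.99 / 110.98 = 0.01793 mol
Temperature rose, so q_rxn = −|q_surr| = -1.428 kJ
ΔH = q_rxn / n = -79.64 kJ/mol

ΔH = -79.6 kJ/mol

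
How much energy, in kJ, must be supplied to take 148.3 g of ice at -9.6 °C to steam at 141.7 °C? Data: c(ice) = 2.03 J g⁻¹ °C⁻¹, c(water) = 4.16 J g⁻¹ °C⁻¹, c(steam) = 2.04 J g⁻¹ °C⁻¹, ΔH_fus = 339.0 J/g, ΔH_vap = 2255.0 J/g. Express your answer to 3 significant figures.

q = 462 kJ

q1 (heat ice -9.6→0.0 °C): 148.3 × 2.03 × 9.6 = 2890 J
q2 (melt at 0 °C): 148.3 × 339.0 = 50274 J
q3 (heat water 0.0→100.0 °C): 148.3 × 4.16 × 100.0 = 61693 J
q4 (vaporize at 100 °C): 148.3 × 2255.0 = 334417 J
q5 (heat steam 100.0→141.7 °C): 148.3 × 2.04 × 41.7 = 12616 J
Total: 2890 + 50274 + 61693 + 334417 + 12616 = 461890 J = 462 kJ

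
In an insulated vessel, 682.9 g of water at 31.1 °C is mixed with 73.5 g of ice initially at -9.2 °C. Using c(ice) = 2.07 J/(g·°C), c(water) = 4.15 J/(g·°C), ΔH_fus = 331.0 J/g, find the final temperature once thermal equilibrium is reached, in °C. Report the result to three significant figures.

Heat to bring ice to 0 °C and melt it: q₁ = 73.5×2.07×9.2 + 73.5×331.0 = 25728 J
Heat the water can supply cooling to 0 °C: 682.9×4.15×31.1 = 88138.5 J > q₁, so all ice melts.
Energy balance: 682.9×4.15×(31.1 − T) = 25728 + 73.5×4.15×(T − 0)
2834.035(31.1 − T) = 25728 + 305.025 T
88138.5 − 25728 = 3139.060 T
T = 62410.5 / 3139.060 = 19.88 °C

T_f = 19.9 °C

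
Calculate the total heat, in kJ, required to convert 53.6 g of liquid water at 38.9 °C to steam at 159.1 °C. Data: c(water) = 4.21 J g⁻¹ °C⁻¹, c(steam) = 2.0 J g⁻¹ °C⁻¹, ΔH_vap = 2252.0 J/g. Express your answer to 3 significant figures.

q1 (heat water 38.9→100.0 °C): 53.6 × 4.21 × 61.1 = 13788 J
q2 (vaporize at 100 °C): 53.6 × 2252.0 = 120707 J
q3 (heat steam 100.0→159.1 °C): 53.6 × 2.0 × 59.1 = 6336 J
Total: 13788 + 120707 + 6336 = 140831 J = 141 kJ

q = 141 kJ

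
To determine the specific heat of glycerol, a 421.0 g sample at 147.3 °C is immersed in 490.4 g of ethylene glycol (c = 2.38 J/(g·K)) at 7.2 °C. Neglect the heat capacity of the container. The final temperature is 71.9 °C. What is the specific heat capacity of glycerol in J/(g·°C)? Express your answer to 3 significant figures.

c = 2.38 J/(g·°C)

q_gained = (490.4 × 2.38) × (71.9 − 7.2) = 75510 J
q_lost = 421.0 × c × (147.3 − 71.9) = 31743.4 c
Set equal: c = 75510 / 31743.4 = 2.38 J/(g·°C)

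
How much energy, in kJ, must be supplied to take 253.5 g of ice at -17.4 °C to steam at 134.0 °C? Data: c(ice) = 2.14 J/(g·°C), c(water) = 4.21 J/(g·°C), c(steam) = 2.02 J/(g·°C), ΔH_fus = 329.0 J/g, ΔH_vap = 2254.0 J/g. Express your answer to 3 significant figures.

q1 (heat ice -17.4→0.0 °C): 253.5 × 2.14 × 17.4 = 9439 J
q2 (melt at 0 °C): 253.5 × 329.0 = 83402 J
q3 (heat water 0.0→100.0 °C): 253.5 × 4.21 × 100.0 = 106724 J
q4 (vaporize at 100 °C): 253.5 × 2254.0 = 571389 J
q5 (heat steam 100.0→134.0 °C): 253.5 × 2.02 × 34.0 = 17410 J
Total: 9439 + 83402 + 106724 + 571389 + 17410 = 788364 J = 788 kJ

q = 788 kJ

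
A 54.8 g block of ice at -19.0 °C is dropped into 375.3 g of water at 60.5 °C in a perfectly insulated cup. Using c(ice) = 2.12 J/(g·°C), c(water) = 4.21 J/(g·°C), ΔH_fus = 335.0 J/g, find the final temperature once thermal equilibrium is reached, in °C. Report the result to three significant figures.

T_f = 41.4 °C

Heat to bring ice to 0 °C and melt it: q₁ = 54.8×2.12×19.0 + 54.8×335.0 = 20565 J
Heat the water can supply cooling to 0 °C: 375.3×4.21×60.5 = 95590.8 J > q₁, so all ice melts.
Energy balance: 375.3×4.21×(60.5 − T) = 20565 + 54.8×4.21×(T − 0)
1580.013(60.5 − T) = 20565 + 230.708 T
95590.8 − 20565 = 1810.721 T
T = 75025.8 / 1810.721 = 41.43 °C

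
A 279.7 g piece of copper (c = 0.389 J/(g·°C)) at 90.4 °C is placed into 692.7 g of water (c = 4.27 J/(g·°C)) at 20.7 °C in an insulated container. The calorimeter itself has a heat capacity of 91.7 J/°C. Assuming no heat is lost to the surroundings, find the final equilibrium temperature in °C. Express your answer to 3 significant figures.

Heat lost by copper = heat gained by water + calorimeter.
(279.7)(0.389)(90.4 − T) = [(692.7)(4.27) + 91.7](T − 20.7)
108.8033 (90.4 − T) = 3049.529 (T − 20.7)
9835.8 − 108.8033 T = 3049.529 T − 63125
72960.8 = 3158.3323 T
T = 23.10 °C

T_f = 23.1 °C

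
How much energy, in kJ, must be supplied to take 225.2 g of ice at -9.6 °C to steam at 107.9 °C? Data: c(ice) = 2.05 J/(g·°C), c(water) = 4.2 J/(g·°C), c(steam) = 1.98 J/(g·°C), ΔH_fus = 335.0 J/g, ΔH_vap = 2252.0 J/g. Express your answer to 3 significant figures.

q1 (heat ice -9.6→0.0 °C): 225.2 × 2.05 × 9.6 = 4432 J
q2 (melt at 0 °C): 225.2 × 335.0 = 75442 J
q3 (heat water 0.0→100.0 °C): 225.2 × 4.2 × 100.0 = 94584 J
q4 (vaporize at 100 °C): 225.2 × 2252.0 = 507150 J
q5 (heat steam 100.0→107.9 °C): 225.2 × 1.98 × 7.9 = 3523 J
Total: 4432 + 75442 + 94584 + 507150 + 3523 = 685131 J = 685 kJ

q = 685 kJ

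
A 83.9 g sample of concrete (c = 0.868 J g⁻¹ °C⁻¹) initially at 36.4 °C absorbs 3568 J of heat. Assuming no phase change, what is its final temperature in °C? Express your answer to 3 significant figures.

T_f = 85.4 °C

ΔT = q / (m c) = 3568 / (83.9 × 0.868) = 48.99 °C
T_f = 36.4 + 48.99 = 85.39 °C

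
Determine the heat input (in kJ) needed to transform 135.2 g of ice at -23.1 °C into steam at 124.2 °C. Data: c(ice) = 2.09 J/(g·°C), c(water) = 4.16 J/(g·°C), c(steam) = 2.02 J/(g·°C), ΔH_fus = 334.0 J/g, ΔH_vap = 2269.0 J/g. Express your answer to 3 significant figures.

q = 421 kJ

q1 (heat ice -23.1→0.0 °C): 135.2 × 2.09 × 23.1 = 6527 J
q2 (melt at 0 °C): 135.2 × 334.0 = 45157 J
q3 (heat water 0.0→100.0 °C): 135.2 × 4.16 × 100.0 = 56243 J
q4 (vaporize at 100 °C): 135.2 × 2269.0 = 306769 J
q5 (heat steam 100.0→124.2 °C): 135.2 × 2.02 × 24.2 = 6609 J
Total: 6527 + 45157 + 56243 + 306769 + 6609 = 421305 J = 421 kJ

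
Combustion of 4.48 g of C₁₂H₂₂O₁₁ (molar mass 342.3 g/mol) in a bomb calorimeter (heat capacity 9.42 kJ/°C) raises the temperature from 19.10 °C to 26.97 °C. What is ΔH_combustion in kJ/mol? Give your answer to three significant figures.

ΔH = -5660 kJ/mol

ΔT = 26.97 − 19.10 = 7.87 °C
q_cal = C_cal × ΔT = 9.42 × 7.87 = 74.1354 kJ
n = 4.48 / 342.3 = 0.01309 mol
q_rxn = −q_cal = -74.1354 kJ
ΔH = -74.1354 / 0.01309 = -5664 kJ/mol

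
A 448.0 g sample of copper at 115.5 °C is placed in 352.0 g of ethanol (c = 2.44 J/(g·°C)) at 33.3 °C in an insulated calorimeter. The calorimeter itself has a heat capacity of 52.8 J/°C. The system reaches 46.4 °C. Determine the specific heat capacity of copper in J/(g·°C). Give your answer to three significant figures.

q_gained = (352.0 × 2.44 + 52.8) × (46.4 − 33.3) = 11940 J
q_lost = 448.0 × c × (115.5 − 46.4) = 30956.8 c
Set equal: c = 11940 / 30956.8 = 0.386 J/(g·°C)

c = 0.386 J/(g·°C)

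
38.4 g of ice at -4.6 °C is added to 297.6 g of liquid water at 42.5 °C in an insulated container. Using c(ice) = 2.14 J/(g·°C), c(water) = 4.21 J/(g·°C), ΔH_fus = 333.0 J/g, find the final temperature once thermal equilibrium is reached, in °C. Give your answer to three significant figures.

Heat to bring ice to 0 °C and melt it: q₁ = 38.4×2.14×4.6 + 38.4×333.0 = 13165 J
Heat the water can supply cooling to 0 °C: 297.6×4.21×42.5 = 53248.1 J > q₁, so all ice melts.
Energy balance: 297.6×4.21×(42.5 − T) = 13165 + 38.4×4.21×(T − 0)
1252.896(42.5 − T) = 13165 + 161.664 T
53248.1 − 13165 = 1414.560 T
T = 40083.1 / 1414.560 = 28.34 °C

T_f = 28.3 °C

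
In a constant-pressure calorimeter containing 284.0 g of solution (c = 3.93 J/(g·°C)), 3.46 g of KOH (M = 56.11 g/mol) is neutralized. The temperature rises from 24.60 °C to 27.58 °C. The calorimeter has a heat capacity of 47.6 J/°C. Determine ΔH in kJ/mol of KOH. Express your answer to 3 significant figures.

|ΔT| = |27.58 − 24.60| = 2.98 °C
|q_surr| = (284.0 × 3.93 + 47.6) × 2.98 = 1163.72 × 2.98 = 3468 J
n(KOH) = 3.46 / 56.11 = 0.06166 mol
Temperature rose, so q_rxn = −|q_surr| = -3.468 kJ
ΔH = q_rxn / n = -56.24 kJ/mol

ΔH = -56.2 kJ/mol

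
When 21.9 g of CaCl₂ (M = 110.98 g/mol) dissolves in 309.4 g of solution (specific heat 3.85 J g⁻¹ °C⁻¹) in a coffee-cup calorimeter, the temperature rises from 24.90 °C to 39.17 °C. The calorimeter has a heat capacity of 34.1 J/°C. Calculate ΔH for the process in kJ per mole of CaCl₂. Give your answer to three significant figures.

ΔH = -88.6 kJ/mol

|ΔT| = |39.17 − 24.90| = 14.27 °C
|q_surr| = (309.4 × 3.85 + 34.1) × 14.27 = 1225.29 × 14.27 = 17480 J
n(CaCl₂) = 21.9 / 110.98 = 0.1973 mol
Temperature rose, so q_rxn = −|q_surr| = -17.48 kJ
ΔH = q_rxn / n = -88.60 kJ/mol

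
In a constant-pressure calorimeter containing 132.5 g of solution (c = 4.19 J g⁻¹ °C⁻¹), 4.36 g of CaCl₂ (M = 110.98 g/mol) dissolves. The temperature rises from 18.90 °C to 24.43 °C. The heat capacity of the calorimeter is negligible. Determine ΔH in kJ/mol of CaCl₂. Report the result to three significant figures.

|ΔT| = |24.43 − 18.90| = 5.53 °C
|q_surr| = (132.5 × 4.19) × 5.53 = 555.175 × 5.53 = 3070 J
n(CaCl₂) = 4.36 / 110.98 = 0.03929 mol
Temperature rose, so q_rxn = −|q_surr| = -3.070 kJ
ΔH = q_rxn / n = -78.14 kJ/mol

ΔH = -78.1 kJ/mol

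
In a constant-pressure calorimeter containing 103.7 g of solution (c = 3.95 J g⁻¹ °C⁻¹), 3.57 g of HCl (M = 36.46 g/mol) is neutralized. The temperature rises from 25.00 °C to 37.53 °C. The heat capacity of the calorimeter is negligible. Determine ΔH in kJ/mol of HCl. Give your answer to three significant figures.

ΔH = -52.4 kJ/mol

|ΔT| = |37.53 − 25.00| = 12.53 °C
|q_surr| = (103.7 × 3.95) × 12.53 = 409.615 × 12.53 = 5132 J
n(HCl) = 3.57 / 36.46 = 0.09792 mol
Temperature rose, so q_rxn = −|q_surr| = -5.132 kJ
ΔH = q_rxn / n = -52.41 kJ/mol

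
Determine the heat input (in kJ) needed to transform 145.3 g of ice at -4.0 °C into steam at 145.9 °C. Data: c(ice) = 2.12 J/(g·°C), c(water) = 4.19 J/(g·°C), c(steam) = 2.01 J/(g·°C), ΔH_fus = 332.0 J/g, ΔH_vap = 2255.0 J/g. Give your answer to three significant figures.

q = 451 kJ

q1 (heat ice -4.0→0.0 °C): 145.3 × 2.12 × 4.0 = 1232 J
q2 (melt at 0 °C): 145.3 × 332.0 = 48240 J
q3 (heat water 0.0→100.0 °C): 145.3 × 4.19 × 100.0 = 60881 J
q4 (vaporize at 100 °C): 145.3 × 2255.0 = 327652 J
q5 (heat steam 100.0→145.9 °C): 145.3 × 2.01 × 45.9 = 13405 J
Total: 1232 + 48240 + 60881 + 327652 + 13405 = 451410 J = 451 kJ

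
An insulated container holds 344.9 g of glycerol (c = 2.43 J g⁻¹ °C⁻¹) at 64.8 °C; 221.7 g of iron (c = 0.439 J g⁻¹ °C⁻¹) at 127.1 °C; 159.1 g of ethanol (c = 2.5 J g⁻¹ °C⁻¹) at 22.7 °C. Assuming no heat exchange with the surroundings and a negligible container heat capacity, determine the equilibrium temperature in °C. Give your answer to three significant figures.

Σ mᵢcᵢ(T − Tᵢ) = 0  ⇒  T = Σ mᵢcᵢTᵢ / Σ mᵢcᵢ
Σ mᵢcᵢ = 344.9×2.43 + 221.7×0.439 + 159.1×2.5 = 1333.1833
Σ mᵢcᵢTᵢ = 838.107×64.8 + 97.3263×127.1 + 397.75×22.7 = 75708
T = 75708 / 1333.1833 = 56.79 °C

T_f = 56.8 °C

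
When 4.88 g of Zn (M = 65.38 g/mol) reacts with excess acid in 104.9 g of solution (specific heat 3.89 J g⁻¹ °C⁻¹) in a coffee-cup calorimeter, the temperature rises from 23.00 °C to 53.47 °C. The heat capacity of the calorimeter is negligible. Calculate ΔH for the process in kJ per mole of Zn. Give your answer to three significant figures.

ΔH = -167 kJ/mol

|ΔT| = |53.47 − 23.00| = 30.47 °C
|q_surr| = (104.9 × 3.89) × 30.47 = 408.061 × 30.47 = 12430 J
n(Zn) = 4.88 / 65.38 = 0.07464 mol
Temperature rose, so q_rxn = −|q_surr| = -12.43 kJ
ΔH = q_rxn / n = -166.5 kJ/mol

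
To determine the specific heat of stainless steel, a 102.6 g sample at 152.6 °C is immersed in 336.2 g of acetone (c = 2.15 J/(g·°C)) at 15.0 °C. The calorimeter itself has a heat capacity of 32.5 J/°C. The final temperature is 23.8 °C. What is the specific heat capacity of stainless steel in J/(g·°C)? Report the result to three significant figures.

q_gained = (336.2 × 2.15 + 32.5) × (23.8 − 15.0) = 6647 J
q_lost = 102.6 × c × (152.6 − 23.8) = 13214.88 c
Set equal: c = 6647 / 13214.88 = 0.503 J/(g·°C)

c = 0.503 J/(g·°C)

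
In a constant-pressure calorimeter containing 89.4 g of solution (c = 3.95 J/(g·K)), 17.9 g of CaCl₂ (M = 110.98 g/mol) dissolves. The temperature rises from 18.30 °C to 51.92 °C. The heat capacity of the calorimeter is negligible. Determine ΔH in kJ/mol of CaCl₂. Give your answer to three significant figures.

ΔH = -73.6 kJ/mol

|ΔT| = |51.92 − 18.30| = 33.62 °C
|q_surr| = (89.4 × 3.95) × 33.62 = 353.13 × 33.62 = 11870 J
n(CaCl₂) = 17.9 / 110.98 = 0.1613 mol
Temperature rose, so q_rxn = −|q_surr| = -11.87 kJ
ΔH = q_rxn / n = -73.59 kJ/mol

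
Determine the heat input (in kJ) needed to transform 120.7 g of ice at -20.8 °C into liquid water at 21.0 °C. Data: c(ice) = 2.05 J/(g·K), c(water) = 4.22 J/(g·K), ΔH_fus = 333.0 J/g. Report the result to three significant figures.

q = 56.0 kJ

q1 (heat ice -20.8→0.0 °C): 120.7 × 2.05 × 20.8 = 5147 J
q2 (melt at 0 °C): 120.7 × 333.0 = 40193 J
q3 (heat water 0.0→21.0 °C): 120.7 × 4.22 × 21.0 = 10696 J
Total: 5147 + 40193 + 10696 = 56036 J = 56.0 kJ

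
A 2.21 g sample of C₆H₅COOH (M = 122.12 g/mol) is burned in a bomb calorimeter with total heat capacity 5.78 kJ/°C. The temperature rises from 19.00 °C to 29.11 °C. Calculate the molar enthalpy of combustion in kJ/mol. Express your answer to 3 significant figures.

ΔH = -3230 kJ/mol

ΔT = 29.11 − 19.00 = 10.11 °C
q_cal = C_cal × ΔT = 5.78 × 10.11 = 58.4358 kJ
n = 2.21 / 122.12 = 0.01810 mol
q_rxn = −q_cal = -58.4358 kJ
ΔH = -58.4358 / 0.01810 = -3228 kJ/mol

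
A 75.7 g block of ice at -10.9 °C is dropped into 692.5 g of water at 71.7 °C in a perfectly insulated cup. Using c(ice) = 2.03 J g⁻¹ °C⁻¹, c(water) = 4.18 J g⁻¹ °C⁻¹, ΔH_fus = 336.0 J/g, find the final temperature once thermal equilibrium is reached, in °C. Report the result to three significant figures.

Heat to bring ice to 0 °C and melt it: q₁ = 75.7×2.03×10.9 + 75.7×336.0 = 27110 J
Heat the water can supply cooling to 0 °C: 692.5×4.18×71.7 = 207546 J > q₁, so all ice melts.
Energy balance: 692.5×4.18×(71.7 − T) = 27110 + 75.7×4.18×(T − 0)
2894.65(71.7 − T) = 27110 + 316.426 T
207546 − 27110 = 3211.076 T
T = 180436 / 3211.076 = 56.19 °C

T_f = 56.2 °C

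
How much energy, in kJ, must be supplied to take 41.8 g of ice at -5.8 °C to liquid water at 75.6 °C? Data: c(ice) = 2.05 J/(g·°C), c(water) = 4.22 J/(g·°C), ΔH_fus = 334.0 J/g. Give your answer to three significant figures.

q = 27.8 kJ

q1 (heat ice -5.8→0.0 °C): 41.8 × 2.05 × 5.8 = 497 J
q2 (melt at 0 °C): 41.8 × 334.0 = 13961 J
q3 (heat water 0.0→75.6 °C): 41.8 × 4.22 × 75.6 = 13336 J
Total: 497 + 13961 + 13336 = 27794 J = 27.8 kJ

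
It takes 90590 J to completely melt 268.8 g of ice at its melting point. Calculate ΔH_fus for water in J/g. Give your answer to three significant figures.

ΔH_fus = q / m = 90590 / 268.8 = 337 J/g

ΔH_fus = 337 J/g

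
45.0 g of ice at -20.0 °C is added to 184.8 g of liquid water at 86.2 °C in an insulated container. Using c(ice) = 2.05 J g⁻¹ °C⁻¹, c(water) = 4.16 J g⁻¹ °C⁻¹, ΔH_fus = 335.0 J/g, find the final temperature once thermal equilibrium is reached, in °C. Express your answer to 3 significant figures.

Heat to bring ice to 0 °C and melt it: q₁ = 45.0×2.05×20.0 + 45.0×335.0 = 16920 J
Heat the water can supply cooling to 0 °C: 184.8×4.16×86.2 = 66267.8 J > q₁, so all ice melts.
Energy balance: 184.8×4.16×(86.2 − T) = 16920 + 45.0×4.16×(T − 0)
768.768(86.2 − T) = 16920 + 187.2 T
66267.8 − 16920 = 955.968 T
T = 49347.8 / 955.968 = 51.62 °C

T_f = 51.6 °C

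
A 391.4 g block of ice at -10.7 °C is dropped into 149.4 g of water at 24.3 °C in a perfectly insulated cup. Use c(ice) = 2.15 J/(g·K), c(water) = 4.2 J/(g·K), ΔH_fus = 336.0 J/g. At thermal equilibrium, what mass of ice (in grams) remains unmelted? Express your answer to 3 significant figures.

Heat to warm all ice to 0 °C: 391.4×2.15×10.7 = 9004.2 J
Heat released by water cooling to 0 °C: 149.4×4.2×24.3 = 15248 J
15248 J < 9004.2 + 391.4×336.0 = 140514.6 J, so not all ice melts; final T = 0 °C.
Heat left for melting: 15248 − 9004.2 = 6243.8 J
Mass melted = 6243.8 / 336.0 = 18.58 g
Ice remaining = 391.4 − 18.58 = 372.82 g

m_ice remaining = 373 g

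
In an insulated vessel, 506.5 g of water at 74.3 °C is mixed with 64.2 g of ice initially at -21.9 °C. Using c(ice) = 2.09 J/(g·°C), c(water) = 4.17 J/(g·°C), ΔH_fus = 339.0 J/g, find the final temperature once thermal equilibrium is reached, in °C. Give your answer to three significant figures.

T_f = 55.6 °C

Heat to bring ice to 0 °C and melt it: q₁ = 64.2×2.09×21.9 + 64.2×339.0 = 24702 J
Heat the water can supply cooling to 0 °C: 506.5×4.17×74.3 = 156929 J > q₁, so all ice melts.
Energy balance: 506.5×4.17×(74.3 − T) = 24702 + 64.2×4.17×(T − 0)
2112.105(74.3 − T) = 24702 + 267.714 T
156929 − 24702 = 2379.819 T
T = 132227 / 2379.819 = 55.56 °C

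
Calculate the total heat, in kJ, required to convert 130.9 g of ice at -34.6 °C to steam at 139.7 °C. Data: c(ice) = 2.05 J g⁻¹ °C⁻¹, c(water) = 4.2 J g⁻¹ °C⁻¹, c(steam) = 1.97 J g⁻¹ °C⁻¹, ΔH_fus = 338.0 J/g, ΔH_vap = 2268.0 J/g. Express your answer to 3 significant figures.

q = 416 kJ

q1 (heat ice -34.6→0.0 °C): 130.9 × 2.05 × 34.6 = 9285 J
q2 (melt at 0 °C): 130.9 × 338.0 = 44244 J
q3 (heat water 0.0→100.0 °C): 130.9 × 4.2 × 100.0 = 54978 J
q4 (vaporize at 100 °C): 130.9 × 2268.0 = 296881 J
q5 (heat steam 100.0→139.7 °C): 130.9 × 1.97 × 39.7 = 10238 J
Total: 9285 + 44244 + 54978 + 296881 + 10238 = 415626 J = 416 kJ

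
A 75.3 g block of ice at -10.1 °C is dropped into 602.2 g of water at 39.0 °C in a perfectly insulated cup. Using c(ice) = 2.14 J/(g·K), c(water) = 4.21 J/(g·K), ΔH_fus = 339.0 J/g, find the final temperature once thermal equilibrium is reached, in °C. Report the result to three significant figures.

T_f = 25.1 °C

Heat to bring ice to 0 °C and melt it: q₁ = 75.3×2.14×10.1 + 75.3×339.0 = 27154 J
Heat the water can supply cooling to 0 °C: 602.2×4.21×39.0 = 98875.2 J > q₁, so all ice melts.
Energy balance: 602.2×4.21×(39.0 − T) = 27154 + 75.3×4.21×(T − 0)
2535.262(39.0 − T) = 27154 + 317.013 T
98875.2 − 27154 = 2852.275 T
T = 71721.2 / 2852.275 = 25.145 °C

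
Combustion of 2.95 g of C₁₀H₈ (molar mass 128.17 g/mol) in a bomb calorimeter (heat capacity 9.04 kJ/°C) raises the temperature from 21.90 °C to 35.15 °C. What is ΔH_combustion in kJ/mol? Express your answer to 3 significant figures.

ΔT = 35.15 − 21.90 = 13.25 °C
q_cal = C_cal × ΔT = 9.04 × 13.25 = 119.78 kJ
n = 2.95 / 128.17 = 0.02302 mol
q_rxn = −q_cal = -119.78 kJ
ΔH = -119.78 / 0.02302 = -5203 kJ/mol

ΔH = -5200 kJ/mol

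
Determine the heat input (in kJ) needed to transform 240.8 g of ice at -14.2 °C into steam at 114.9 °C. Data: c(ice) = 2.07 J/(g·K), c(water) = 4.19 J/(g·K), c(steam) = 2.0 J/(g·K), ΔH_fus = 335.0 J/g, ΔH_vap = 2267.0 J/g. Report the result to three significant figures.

q1 (heat ice -14.2→0.0 °C): 240.8 × 2.07 × 14.2 = 7078 J
q2 (melt at 0 °C): 240.8 × 335.0 = 80668 J
q3 (heat water 0.0→100.0 °C): 240.8 × 4.19 × 100.0 = 100895 J
q4 (vaporize at 100 °C): 240.8 × 2267.0 = 545894 J
q5 (heat steam 100.0→114.9 °C): 240.8 × 2.0 × 14.9 = 7176 J
Total: 7078 + 80668 + 100895 + 545894 + 7176 = 741711 J = 742 kJ

q = 742 kJ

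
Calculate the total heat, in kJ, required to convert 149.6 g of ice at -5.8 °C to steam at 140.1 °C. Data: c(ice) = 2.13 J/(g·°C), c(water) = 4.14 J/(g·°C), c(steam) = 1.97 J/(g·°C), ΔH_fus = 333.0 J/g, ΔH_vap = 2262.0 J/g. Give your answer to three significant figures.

q1 (heat ice -5.8→0.0 °C): 149.6 × 2.13 × 5.8 = 1848 J
q2 (melt at 0 °C): 149.6 × 333.0 = 49817 J
q3 (heat water 0.0→100.0 °C): 149.6 × 4.14 × 100.0 = 61934 J
q4 (vaporize at 100 °C): 149.6 × 2262.0 = 338395 J
q5 (heat steam 100.0→140.1 °C): 149.6 × 1.97 × 40.1 = 11818 J
Total: 1848 + 49817 + 61934 + 338395 + 11818 = 463812 J = 464 kJ

q = 464 kJ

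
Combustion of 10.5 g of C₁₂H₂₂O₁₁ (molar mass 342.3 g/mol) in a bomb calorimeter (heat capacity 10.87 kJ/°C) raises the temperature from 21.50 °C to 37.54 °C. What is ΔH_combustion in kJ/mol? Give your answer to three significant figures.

ΔT = 37.54 − 21.50 = 16.04 °C
q_cal = C_cal × ΔT = 10.87 × 16.04 = 174.3548 kJ
n = 10.5 / 342.3 = 0.03067 mol
q_rxn = −q_cal = -174.3548 kJ
ΔH = -174.3548 / 0.03067 = -5684.9 kJ/mol

ΔH = -5680 kJ/mol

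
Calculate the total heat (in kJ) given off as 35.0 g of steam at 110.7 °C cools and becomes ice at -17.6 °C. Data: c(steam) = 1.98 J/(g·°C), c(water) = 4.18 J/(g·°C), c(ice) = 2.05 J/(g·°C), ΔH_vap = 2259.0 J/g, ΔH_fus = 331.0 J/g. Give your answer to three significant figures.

q1 (cool steam 110.7→100 °C): 35.0 × 1.98 × 10.7 = 742 J
q2 (condense at 100 °C): 35.0 × 2259.0 = 79065 J
q3 (cool water 100→0 °C): 35.0 × 4.18 × 100.0 = 14630 J
q4 (freeze at 0 °C): 35.0 × 331.0 = 11585 J
q5 (cool ice 0→-17.6 °C): 35.0 × 2.05 × 17.6 = 1263 J
Total: 742 + 79065 + 14630 + 11585 + 1263 = 107285 J = 107 kJ

q = 107 kJ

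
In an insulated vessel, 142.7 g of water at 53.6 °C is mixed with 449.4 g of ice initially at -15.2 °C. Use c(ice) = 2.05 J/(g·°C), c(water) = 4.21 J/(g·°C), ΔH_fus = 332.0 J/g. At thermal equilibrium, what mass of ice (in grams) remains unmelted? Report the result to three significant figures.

m_ice remaining = 395 g

Heat to warm all ice to 0 °C: 449.4×2.05×15.2 = 14003 J
Heat released by water cooling to 0 °C: 142.7×4.21×53.6 = 32201 J
32201 J < 14003 + 449.4×332.0 = 163203.8 J, so not all ice melts; final T = 0 °C.
Heat left for melting: 32201 − 14003 = 18198 J
Mass melted = 18198 / 332.0 = 54.81 g
Ice remaining = 449.4 − 54.81 = 394.59 g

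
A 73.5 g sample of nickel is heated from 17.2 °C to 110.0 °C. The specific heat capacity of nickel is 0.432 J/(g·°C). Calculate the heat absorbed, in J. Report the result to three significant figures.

q = m c ΔT = 73.5 × 0.432 × (110.0 − 17.2)
q = 73.5 × 0.432 × 92.8 = 2947 J

q = 2950 J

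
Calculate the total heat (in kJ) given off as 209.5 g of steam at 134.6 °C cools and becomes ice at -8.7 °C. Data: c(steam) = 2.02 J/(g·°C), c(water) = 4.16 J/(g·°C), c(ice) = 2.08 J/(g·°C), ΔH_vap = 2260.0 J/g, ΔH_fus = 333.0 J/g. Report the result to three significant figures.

q1 (cool steam 134.6→100 °C): 209.5 × 2.02 × 34.6 = 14642 J
q2 (condense at 100 °C): 209.5 × 2260.0 = 473470 J
q3 (cool water 100→0 °C): 209.5 × 4.16 × 100.0 = 87152 J
q4 (freeze at 0 °C): 209.5 × 333.0 = 69764 J
q5 (cool ice 0→-8.7 °C): 209.5 × 2.08 × 8.7 = 3791 J
Total: 14642 + 473470 + 87152 + 69764 + 3791 = 648819 J = 649 kJ

q = 649 kJ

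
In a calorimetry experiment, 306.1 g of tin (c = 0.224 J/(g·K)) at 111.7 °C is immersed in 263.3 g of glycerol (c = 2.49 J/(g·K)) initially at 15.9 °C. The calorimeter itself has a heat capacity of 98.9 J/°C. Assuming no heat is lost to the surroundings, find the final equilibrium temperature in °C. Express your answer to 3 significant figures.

Heat lost by tin = heat gained by glycerol + calorimeter.
(306.1)(0.224)(111.7 − T) = [(263.3)(2.49) + 98.9](T − 15.9)
68.5664 (111.7 − T) = 754.517 (T − 15.9)
7658.9 − 68.5664 T = 754.517 T − 11997
19655.9 = 823.0834 T
T = 23.88 °C

T_f = 23.9 °C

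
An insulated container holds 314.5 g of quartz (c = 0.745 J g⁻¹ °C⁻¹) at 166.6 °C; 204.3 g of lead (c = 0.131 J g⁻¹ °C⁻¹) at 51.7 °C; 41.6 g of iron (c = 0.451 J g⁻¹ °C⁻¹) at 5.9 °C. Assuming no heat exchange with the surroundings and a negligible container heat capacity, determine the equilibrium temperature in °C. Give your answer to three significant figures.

Σ mᵢcᵢ(T − Tᵢ) = 0  ⇒  T = Σ mᵢcᵢTᵢ / Σ mᵢcᵢ
Σ mᵢcᵢ = 314.5×0.745 + 204.3×0.131 + 41.6×0.451 = 279.8274
Σ mᵢcᵢTᵢ = 234.3025×166.6 + 26.7633×51.7 + 18.7616×5.9 = 40529
T = 40529 / 279.8274 = 144.8 °C

T_f = 145 °C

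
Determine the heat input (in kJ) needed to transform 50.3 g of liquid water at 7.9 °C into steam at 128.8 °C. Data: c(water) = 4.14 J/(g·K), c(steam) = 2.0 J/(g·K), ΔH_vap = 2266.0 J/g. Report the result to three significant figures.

q = 136 kJ

q1 (heat water 7.9→100.0 °C): 50.3 × 4.14 × 92.1 = 19179 J
q2 (vaporize at 100 °C): 50.3 × 2266.0 = 113980 J
q3 (heat steam 100.0→128.8 °C): 50.3 × 2.0 × 28.8 = 2897 J
Total: 19179 + 113980 + 2897 = 136056 J = 136 kJ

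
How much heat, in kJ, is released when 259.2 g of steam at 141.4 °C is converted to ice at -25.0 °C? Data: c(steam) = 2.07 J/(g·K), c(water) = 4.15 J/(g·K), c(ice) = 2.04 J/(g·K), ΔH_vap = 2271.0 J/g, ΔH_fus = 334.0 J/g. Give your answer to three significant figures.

q1 (cool steam 141.4→100 °C): 259.2 × 2.07 × 41.4 = 22213 J
q2 (condense at 100 °C): 259.2 × 2271.0 = 588643 J
q3 (cool water 100→0 °C): 259.2 × 4.15 × 100.0 = 107568 J
q4 (freeze at 0 °C): 259.2 × 334.0 = 86573 J
q5 (cool ice 0→-25.0 °C): 259.2 × 2.04 × 25.0 = 13219 J
Total: 22213 + 588643 + 107568 + 86573 + 13219 = 818216 J = 818 kJ

q = 818 kJ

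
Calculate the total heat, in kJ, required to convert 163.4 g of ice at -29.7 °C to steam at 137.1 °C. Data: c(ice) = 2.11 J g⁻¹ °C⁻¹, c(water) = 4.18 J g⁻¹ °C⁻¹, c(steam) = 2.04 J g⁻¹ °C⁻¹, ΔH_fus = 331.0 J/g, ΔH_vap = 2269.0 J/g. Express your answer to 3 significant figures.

q1 (heat ice -29.7→0.0 °C): 163.4 × 2.11 × 29.7 = 10240 J
q2 (melt at 0 °C): 163.4 × 331.0 = 54085 J
q3 (heat water 0.0→100.0 °C): 163.4 × 4.18 × 100.0 = 68301 J
q4 (vaporize at 100 °C): 163.4 × 2269.0 = 370755 J
q5 (heat steam 100.0→137.1 °C): 163.4 × 2.04 × 37.1 = 12367 J
Total: 10240 + 54085 + 68301 + 370755 + 12367 = 515748 J = 516 kJ

q = 516 kJ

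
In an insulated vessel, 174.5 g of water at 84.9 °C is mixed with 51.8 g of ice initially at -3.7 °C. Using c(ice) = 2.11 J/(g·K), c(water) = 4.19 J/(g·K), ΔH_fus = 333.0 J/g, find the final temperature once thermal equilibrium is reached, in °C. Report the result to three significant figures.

Heat to bring ice to 0 °C and melt it: q₁ = 51.8×2.11×3.7 + 51.8×333.0 = 17654 J
Heat the water can supply cooling to 0 °C: 174.5×4.19×84.9 = 62075.1 J > q₁, so all ice melts.
Energy balance: 174.5×4.19×(84.9 − T) = 17654 + 51.8×4.19×(T − 0)
731.155(84.9 − T) = 17654 + 217.042 T
62075.1 − 17654 = 948.197 T
T = 44421.1 / 948.197 = 46.848 °C

T_f = 46.8 °C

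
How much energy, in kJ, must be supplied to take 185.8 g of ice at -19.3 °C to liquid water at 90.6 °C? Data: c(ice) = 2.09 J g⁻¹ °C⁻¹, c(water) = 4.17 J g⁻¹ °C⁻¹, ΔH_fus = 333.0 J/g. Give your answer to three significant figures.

q1 (heat ice -19.3→0.0 °C): 185.8 × 2.09 × 19.3 = 7495 J
q2 (melt at 0 °C): 185.8 × 333.0 = 61871 J
q3 (heat water 0.0→90.6 °C): 185.8 × 4.17 × 90.6 = 70196 J
Total: 7495 + 61871 + 70196 = 139562 J = 140 kJ

q = 140 kJ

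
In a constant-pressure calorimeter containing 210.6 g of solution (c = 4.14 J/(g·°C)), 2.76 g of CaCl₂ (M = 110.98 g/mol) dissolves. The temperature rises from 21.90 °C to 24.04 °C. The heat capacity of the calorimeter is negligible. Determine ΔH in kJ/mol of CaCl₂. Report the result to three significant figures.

|ΔT| = |24.04 − 21.90| = 2.14 °C
|q_surr| = (210.6 × 4.14) × 2.14 = 871.884 × 2.14 = 1866 J
n(CaCl₂) = 2.76 / 110.98 = 0.02487 mol
Temperature rose, so q_rxn = −|q_surr| = -1.866 kJ
ΔH = q_rxn / n = -75.03 kJ/mol

ΔH = -75.0 kJ/mol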